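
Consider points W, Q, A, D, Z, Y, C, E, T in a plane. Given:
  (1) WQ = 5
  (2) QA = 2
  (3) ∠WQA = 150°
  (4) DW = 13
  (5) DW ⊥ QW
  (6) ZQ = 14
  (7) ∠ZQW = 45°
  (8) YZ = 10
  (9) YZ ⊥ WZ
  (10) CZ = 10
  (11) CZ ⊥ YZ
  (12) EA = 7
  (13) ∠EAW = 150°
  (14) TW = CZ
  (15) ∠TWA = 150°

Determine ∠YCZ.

Step 1: By the law of cosines on triangle CZY: CY² = 10² + 10² − 2·10·10·cos(90°) = 200, so CY = 10·√2.
Step 2: By the inverse law of cosines on triangle YCZ: cos(∠YCZ) = ((10·√2)² + 10² − 10²) / (2·10·√2·10) = 200/282.84 = 0.7071, so ∠YCZ = 45°.

Therefore, the measure of angle ∠YCZ = 45°.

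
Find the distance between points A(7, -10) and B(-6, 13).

The horizontal distance is |-6 - 7| = 13 and the vertical distance is |13 - -10| = 23.
By the Pythagorean theorem, d = sqrt(13^2 + 23^2) = sqrt(698).

sqrt(698)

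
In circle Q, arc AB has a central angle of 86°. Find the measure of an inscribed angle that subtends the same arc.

An inscribed angle intercepts an arc from a point on the circle, while the central angle intercepts the same arc from the center.
The inscribed angle is always half the central angle: 86° / 2 = 43°.

43°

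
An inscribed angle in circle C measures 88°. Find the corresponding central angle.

Central angle = 2 × 88° = 176° (inscribed angle theorem).

176°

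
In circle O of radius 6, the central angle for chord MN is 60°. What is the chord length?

Chord length = 2r sin(θ/2)
= 2 × 6 × sin(60°/2)
= 2 × 6 × sin(30°)
= 6

6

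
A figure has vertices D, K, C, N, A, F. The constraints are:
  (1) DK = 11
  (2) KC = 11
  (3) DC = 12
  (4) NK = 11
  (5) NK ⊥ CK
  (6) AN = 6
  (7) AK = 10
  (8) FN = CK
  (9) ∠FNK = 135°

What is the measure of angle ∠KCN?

Step 1: By the law of cosines on triangle CKN: CN² = 11² + 11² − 2·11·11·cos(90°) = 242, so CN = 11·√2.
Step 2: By the inverse law of cosines on triangle KCN: cos(∠KCN) = (11² + (11·√2)² − 11²) / (2·11·11·√2) = 242/342.24 = 0.7071, so ∠KCN = 45°.

Therefore, the measure of angle ∠KCN = 45°.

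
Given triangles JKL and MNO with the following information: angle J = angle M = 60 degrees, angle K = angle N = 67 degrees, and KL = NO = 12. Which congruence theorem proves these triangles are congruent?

Consider the given information: angle J = angle M = 60 degrees, angle K = angle N = 67 degrees, and KL = NO = 12
This is not SAS or ASA: SAS requires two sides and the included angle between them. ASA requires two angles and the side between them.
The correct criterion is AAS. Two pairs of corresponding angles and a non-included side are equal (Angle-Angle-Side).

AAS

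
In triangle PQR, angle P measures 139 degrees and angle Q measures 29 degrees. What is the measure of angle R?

angle R = 180 - 139 - 29 = 12 degrees.

12 degrees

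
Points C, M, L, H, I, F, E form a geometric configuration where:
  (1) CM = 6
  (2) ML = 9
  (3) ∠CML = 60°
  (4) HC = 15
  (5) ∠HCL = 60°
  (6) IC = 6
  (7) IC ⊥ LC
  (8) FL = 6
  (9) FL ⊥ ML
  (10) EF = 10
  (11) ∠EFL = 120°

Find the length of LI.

Step 1: By the law of cosines on triangle LMC: LC² = 9² + 6² − 2·9·6·cos(60°) = 63, so LC = 3·√7.
Step 2: By the law of cosines on triangle LCI: LI² = (3·√7)² + 6² − 2·3·√7·6·cos(90°) = 99, so LI = 3·√11.

Therefore, the length of LI = 3·√11.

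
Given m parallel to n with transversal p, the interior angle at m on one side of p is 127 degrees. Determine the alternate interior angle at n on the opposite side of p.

Alternate interior angles are equal: 127 degrees.

127 degrees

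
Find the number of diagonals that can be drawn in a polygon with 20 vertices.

Total line segments between 20 vertices = C(20,2) = 190.
Subtract the 20 sides: 190 - 20 = 170 diagonals.

170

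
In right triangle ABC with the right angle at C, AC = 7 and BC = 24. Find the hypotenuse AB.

By the Pythagorean theorem: AB^2 = AC^2 + BC^2
AB^2 = 7^2 + 24^2 = 49 + 576 = 625
AB = sqrt(625) = 25

25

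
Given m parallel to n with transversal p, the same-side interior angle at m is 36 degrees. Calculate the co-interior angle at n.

Co-interior angles (same-side interior) formed by parallel lines and a transversal are supplementary (sum to 180 degrees).
The given angle is 36 degrees.
The co-interior angle = 180 - 36 = 144 degrees.

144 degrees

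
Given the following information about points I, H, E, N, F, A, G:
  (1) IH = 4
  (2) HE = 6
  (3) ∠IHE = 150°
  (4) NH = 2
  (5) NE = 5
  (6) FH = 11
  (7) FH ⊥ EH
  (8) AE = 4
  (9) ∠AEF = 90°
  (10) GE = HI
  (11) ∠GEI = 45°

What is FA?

Step 1: By the law of cosines on triangle EHF: EF² = 6² + 11² − 2·6·11·cos(90°) = 157, so EF = √157.
Step 2: By the law of cosines on triangle FEA: FA² = √157² + 4² − 2·√157·4·cos(90°) = 173, so FA = √173.

Therefore, the length of FA = √173.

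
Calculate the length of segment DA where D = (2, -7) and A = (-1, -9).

The horizontal distance is |-1 - 2| = 3 and the vertical distance is |-9 - -7| = 2.
By the Pythagorean theorem, d = sqrt(3^2 + 2^2) = sqrt(13).

sqrt(13)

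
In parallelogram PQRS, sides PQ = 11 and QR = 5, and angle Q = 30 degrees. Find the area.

The area of a parallelogram equals the product of two adjacent sides times the sine of the included angle.
This is because the height equals 5 * sin(30°) = 5/2.
Area = 11 * 5/2 = 55/2

55/2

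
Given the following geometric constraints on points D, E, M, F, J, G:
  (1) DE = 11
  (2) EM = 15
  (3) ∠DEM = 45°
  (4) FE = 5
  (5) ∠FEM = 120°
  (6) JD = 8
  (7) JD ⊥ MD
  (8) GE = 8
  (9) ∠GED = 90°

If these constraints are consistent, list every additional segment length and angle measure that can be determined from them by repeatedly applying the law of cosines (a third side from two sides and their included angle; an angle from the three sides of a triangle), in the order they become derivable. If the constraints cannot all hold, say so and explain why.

The constraints are consistent. Derivable facts, in order:
After 1 step:
- DG = √185
- DM ≈ 10.61
- MF = 5·√13
After 2 steps:
- MJ ≈ 13.29
- ∠DGE = 53.97°
- ∠DME = 47.12°
- ∠EDG = 36.03°
- ∠EDM = 87.88°
- ∠EFM = 46.1°
- ∠EMF = 13.9°
After 3 steps:
- ∠DJM = 52.99°
- ∠DMJ = 37.01°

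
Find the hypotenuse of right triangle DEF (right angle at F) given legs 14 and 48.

By the Pythagorean theorem: DE^2 = DF^2 + EF^2
DE^2 = 14^2 + 48^2 = 196 + 2304 = 2500
DE = sqrt(2500) = 50

50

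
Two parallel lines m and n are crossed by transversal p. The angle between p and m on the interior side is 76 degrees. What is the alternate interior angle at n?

Alternate interior angles formed by parallel lines and a transversal are equal.
The given angle is 76 degrees.
The alternate interior angle = 76 degrees.

76 degrees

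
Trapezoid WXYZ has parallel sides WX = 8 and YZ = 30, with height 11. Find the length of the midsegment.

The midsegment of a trapezoid = (base1 + base2) / 2
midsegment = (8 + 30) / 2
midsegment = 38 / 2
midsegment = 19

19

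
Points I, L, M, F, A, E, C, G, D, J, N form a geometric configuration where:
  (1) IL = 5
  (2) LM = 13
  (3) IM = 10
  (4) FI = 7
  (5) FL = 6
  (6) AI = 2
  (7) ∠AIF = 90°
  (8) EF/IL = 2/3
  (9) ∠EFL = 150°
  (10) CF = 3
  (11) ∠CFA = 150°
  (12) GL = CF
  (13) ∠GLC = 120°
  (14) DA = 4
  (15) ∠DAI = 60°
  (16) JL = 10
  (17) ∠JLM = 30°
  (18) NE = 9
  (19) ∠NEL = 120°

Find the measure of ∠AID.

Step 1: By the law of cosines on triangle IAD: ID² = 2² + 4² − 2·2·4·cos(60°) = 12, so ID = 2·√3.
Step 2: By the inverse law of cosines on triangle AID: cos(∠AID) = (2² + (2·√3)² − 4²) / (2·2·2·√3) = 0/13.86 = 0, so ∠AID = 90°.

Therefore, the measure of angle ∠AID = 90°.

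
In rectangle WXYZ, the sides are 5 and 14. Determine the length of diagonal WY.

d = sqrt(5^2 + 14^2) = sqrt(221)

sqrt(221)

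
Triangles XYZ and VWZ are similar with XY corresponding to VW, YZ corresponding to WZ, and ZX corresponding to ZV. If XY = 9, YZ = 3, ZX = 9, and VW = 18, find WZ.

Since the triangles are similar, the ratio of corresponding sides is constant.
Scale factor k = VW / XY = 18 / 9 = 2
WZ = k * YZ = 2 * 3 = 6

6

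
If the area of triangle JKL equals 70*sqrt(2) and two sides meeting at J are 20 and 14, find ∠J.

sin(C) = 2 * 70*sqrt(2) / (20 * 14) = sqrt(2)/2, so C = arcsin(sqrt(2)/2) = 45°.
Since sin(180° - C) = sin(C), the obtuse angle 135° gives the same area, so C = 45° or C = 135°.

45° or 135°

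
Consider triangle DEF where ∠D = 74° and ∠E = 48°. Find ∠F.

The interior angles sum to 180°: angle F = 180 - 74 - 48 = 58°.
The triangle is acute (angles 74°, 48°, 58°).

58 degrees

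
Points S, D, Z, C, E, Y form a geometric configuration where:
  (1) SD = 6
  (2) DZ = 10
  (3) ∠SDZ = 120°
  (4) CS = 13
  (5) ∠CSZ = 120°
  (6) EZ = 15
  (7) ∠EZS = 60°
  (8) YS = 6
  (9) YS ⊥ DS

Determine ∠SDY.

Step 1: By the law of cosines on triangle DSY: DY² = 6² + 6² − 2·6·6·cos(90°) = 72, so DY = 6·√2.
Step 2: By the inverse law of cosines on triangle SDY: cos(∠SDY) = (6² + (6·√2)² − 6²) / (2·6·6·√2) = 72/101.82 = 0.7071, so ∠SDY = 45°.

Therefore, the measure of angle ∠SDY = 45°.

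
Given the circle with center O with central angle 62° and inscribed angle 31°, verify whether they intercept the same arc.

By the inscribed angle theorem, if both angles subtend the same arc, the inscribed angle must be half the central angle.
Half of 62° = 31°, which equals the given inscribed angle of 31°.
Therefore, yes, they correspond to the same arc.

Yes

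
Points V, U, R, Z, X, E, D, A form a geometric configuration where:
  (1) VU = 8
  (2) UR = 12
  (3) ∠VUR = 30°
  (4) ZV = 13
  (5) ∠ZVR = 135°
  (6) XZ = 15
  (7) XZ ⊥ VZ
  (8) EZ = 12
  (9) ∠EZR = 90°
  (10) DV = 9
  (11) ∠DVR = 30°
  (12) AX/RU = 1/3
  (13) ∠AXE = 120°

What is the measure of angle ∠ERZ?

Step 1: By the law of cosines on triangle VUR: VR² = 8² + 12² − 2·8·12·cos(30°) = 41.72, so VR ≈ 6.46.
Step 2: By the law of cosines on triangle ZVR: ZR² = 13² + 6.46² − 2·13·6.46·cos(135°) = 329.48, so ZR ≈ 18.15.
Step 3: By the law of cosines on triangle RZE: RE² = 18.15² + 12² − 2·18.15·12·cos(90°) = 473.48, so RE ≈ 21.76.
Step 4: By the inverse law of cosines on triangle ERZ: cos(∠ERZ) = (21.76² + 18.15² − 12²) / (2·21.76·18.15) = 658.95/789.94 = 0.8342, so ∠ERZ = 33.47°.

Therefore, the measure of angle ∠ERZ = 33.47°.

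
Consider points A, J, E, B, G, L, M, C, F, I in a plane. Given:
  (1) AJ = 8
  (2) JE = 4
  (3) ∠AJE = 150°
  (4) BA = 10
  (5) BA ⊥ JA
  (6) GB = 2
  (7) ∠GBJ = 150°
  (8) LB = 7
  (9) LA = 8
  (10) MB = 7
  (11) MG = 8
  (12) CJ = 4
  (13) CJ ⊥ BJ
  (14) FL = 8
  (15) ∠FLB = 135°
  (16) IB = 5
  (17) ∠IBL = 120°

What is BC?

Step 1: By the law of cosines on triangle BAJ: BJ² = 10² + 8² − 2·10·8·cos(90°) = 164, so BJ = 2·√41.
Step 2: By the law of cosines on triangle BJC: BC² = (2·√41)² + 4² − 2·2·√41·4·cos(90°) = 180, so BC = 6·√5.

Therefore, the length of BC = 6·√5.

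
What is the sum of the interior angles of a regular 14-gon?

The sum of interior angles of an n-sided polygon is (n - 2) * 180.
For n = 14: (14 - 2) * 180 = 12 * 180 = 2160 degrees.

2160 degrees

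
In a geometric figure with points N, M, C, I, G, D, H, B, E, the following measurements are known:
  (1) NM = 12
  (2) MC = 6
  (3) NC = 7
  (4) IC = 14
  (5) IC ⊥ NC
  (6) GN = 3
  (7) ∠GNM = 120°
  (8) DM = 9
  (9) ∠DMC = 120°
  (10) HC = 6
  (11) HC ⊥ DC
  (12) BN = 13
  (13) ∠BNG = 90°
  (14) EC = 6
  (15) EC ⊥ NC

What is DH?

Step 1: By the law of cosines on triangle CMD: CD² = 6² + 9² − 2·6·9·cos(120°) = 171, so CD = 3·√19.
Step 2: By the law of cosines on triangle DCH: DH² = (3·√19)² + 6² − 2·3·√19·6·cos(90°) = 207, so DH = 3·√23.

Therefore, the length of DH = 3·√23.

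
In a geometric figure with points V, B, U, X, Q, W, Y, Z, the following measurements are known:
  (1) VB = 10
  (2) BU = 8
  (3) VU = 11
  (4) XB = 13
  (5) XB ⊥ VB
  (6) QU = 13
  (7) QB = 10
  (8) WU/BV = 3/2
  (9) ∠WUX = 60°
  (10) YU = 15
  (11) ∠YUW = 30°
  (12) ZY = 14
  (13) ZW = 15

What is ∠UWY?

From the given relations: WU = 3/2·BV = 3/2·10 = 15.
Step 1: By the law of cosines on triangle WUY: WY² = 15² + 15² − 2·15·15·cos(30°) = 60.29, so WY ≈ 7.76.
Step 2: By the inverse law of cosines on triangle UWY: cos(∠UWY) = (15² + 7.76² − 15²) / (2·15·7.76) = 60.29/232.94 = 0.2588, so ∠UWY = 75°.

Therefore, the measure of angle ∠UWY = 75°.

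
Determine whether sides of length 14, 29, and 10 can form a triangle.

Check the triangle inequality: 14 + 10 = 24 ≤ 29.
Since the sum of two sides does not exceed the third, no triangle can be formed.

No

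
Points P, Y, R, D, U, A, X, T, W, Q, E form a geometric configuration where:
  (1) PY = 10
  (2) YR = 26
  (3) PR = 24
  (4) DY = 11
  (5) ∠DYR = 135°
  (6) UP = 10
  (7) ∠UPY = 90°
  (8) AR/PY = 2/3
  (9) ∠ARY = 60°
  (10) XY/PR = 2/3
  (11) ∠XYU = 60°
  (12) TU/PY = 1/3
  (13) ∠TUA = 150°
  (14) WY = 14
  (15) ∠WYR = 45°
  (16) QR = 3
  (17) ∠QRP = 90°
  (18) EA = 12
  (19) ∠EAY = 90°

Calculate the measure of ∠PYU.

Step 1: By the law of cosines on triangle YPU: YU² = 10² + 10² − 2·10·10·cos(90°) = 200, so YU = 10·√2.
Step 2: By the inverse law of cosines on triangle PYU: cos(∠PYU) = (10² + (10·√2)² − 10²) / (2·10·10·√2) = 200/282.84 = 0.7071, so ∠PYU = 45°.

Therefore, the measure of angle ∠PYU = 45°.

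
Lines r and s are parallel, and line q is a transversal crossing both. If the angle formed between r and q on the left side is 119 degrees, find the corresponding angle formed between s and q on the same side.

Corresponding angles are equal: 119 degrees.

119 degrees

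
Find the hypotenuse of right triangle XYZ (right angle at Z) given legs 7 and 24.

In a right triangle, the square of the hypotenuse equals the sum of the squares of the two legs.
The legs are 7 and 24, so the hypotenuse = sqrt(49 + 576) = sqrt(625) = 25.

25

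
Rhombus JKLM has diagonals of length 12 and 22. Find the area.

Area of a rhombus = (d1 * d2) / 2
Area = (12 * 22) / 2
Area = 264 / 2
Area = 132

132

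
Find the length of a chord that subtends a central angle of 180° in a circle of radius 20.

Chord length = 2r sin(θ/2)
= 2 × 20 × sin(180°/2)
= 2 × 20 × sin(90°)
= 40

40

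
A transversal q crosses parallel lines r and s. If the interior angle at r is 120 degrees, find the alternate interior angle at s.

Alternate interior angles lie on opposite sides of the transversal, between the parallel lines.
By the alternate interior angle theorem, they are equal: 120 degrees.

120 degrees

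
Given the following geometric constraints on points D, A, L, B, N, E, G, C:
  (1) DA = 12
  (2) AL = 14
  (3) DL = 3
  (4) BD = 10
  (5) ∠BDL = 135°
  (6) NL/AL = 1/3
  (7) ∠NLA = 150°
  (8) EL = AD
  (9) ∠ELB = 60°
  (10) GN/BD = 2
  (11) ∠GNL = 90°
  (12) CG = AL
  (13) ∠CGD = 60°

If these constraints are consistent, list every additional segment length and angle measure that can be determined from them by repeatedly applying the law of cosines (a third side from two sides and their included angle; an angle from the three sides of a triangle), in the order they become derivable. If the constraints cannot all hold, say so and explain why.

The constraints are consistent. Derivable facts, in order:
After 1 step:
- AN ≈ 18.19
- LB ≈ 12.31
- LG ≈ 20.54
- ∠ADL = 126.67°
- ∠ALD = 43.43°
- ∠DAL = 9.9°
After 2 steps:
- BE ≈ 12.16
- ∠ANL = 22.63°
- ∠BLD = 35.07°
- ∠DBL = 9.93°
- ∠GLN = 76.87°
- ∠LAN = 7.37°
- ∠LGN = 13.13°
After 3 steps:
- ∠BEL = 61.25°
- ∠EBL = 58.75°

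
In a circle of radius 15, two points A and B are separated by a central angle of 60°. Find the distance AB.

Drop a perpendicular from the center to the chord, bisecting both the chord and the central angle.
Each half-chord = r sin(θ/2) = 15 sin(30°).
The full chord = 2 × 15 × sin(30°) = 15.

15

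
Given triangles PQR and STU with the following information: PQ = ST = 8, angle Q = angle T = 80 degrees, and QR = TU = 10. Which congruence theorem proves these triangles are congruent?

The given information matches SAS: Two pairs of corresponding sides and the included angle are equal (Side-Angle-Side).

SAS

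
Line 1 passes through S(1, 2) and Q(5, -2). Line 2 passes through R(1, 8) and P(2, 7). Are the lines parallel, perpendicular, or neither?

Slope of line 1: m1 = (-2 - 2)/(5 - 1) = -4/4 = -1
Slope of line 2: m2 = (7 - 8)/(2 - 1) = -1/1 = -1
m1 = m2, so the lines are parallel.

Parallel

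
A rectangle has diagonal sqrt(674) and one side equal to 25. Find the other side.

The diagonal of a rectangle forms a right triangle with the two sides.
Rearranging the Pythagorean theorem: missing side = sqrt(d^2 - known^2).
= sqrt(674 - 625) = sqrt(49) = 7.

7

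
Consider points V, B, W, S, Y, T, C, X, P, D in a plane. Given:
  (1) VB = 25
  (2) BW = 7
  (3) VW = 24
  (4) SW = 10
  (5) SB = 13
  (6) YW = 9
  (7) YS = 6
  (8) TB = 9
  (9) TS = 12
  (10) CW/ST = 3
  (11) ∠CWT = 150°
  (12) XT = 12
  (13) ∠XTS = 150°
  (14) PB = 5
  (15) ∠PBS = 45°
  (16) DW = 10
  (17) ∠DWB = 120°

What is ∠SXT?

Step 1: By the law of cosines on triangle XTS: XS² = 12² + 12² − 2·12·12·cos(150°) = 537.42, so XS ≈ 23.18.
Step 2: By the inverse law of cosines on triangle SXT: cos(∠SXT) = (23.18² + 12² − 12²) / (2·23.18·12) = 537.42/556.37 = 0.9659, so ∠SXT = 15°.

Therefore, the measure of angle ∠SXT = 15°.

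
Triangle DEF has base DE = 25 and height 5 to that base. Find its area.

Area = (1/2) * base * height
Area = (1/2) * 25 * 5
Area = 125/2

125/2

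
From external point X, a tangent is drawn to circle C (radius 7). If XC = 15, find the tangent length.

The tangent, radius, and line from the external point to the center form a right triangle.
The right angle is where the tangent meets the radius.
By the Pythagorean theorem: tangent² + 7² = 15²
tangent² = 225 - 49 = 176
tangent = 4*sqrt(11)

4*sqrt(11)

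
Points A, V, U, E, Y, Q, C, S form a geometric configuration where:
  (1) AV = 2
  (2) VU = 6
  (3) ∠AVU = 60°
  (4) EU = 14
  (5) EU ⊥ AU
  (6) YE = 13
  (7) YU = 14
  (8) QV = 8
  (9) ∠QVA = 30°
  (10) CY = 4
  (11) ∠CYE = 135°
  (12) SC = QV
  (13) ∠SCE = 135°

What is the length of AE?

Step 1: By the law of cosines on triangle UVA: UA² = 6² + 2² − 2·6·2·cos(60°) = 28, so UA = 2·√7.
Step 2: By the law of cosines on triangle AUE: AE² = (2·√7)² + 14² − 2·2·√7·14·cos(90°) = 224, so AE = 4·√14.

Therefore, the length of AE = 4·√14.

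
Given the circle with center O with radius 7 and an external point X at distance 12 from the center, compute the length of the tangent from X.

Let T be the point of tangency. Then OT ⊥ XT (radius ⊥ tangent).
In right triangle OTX: OX² = OT² + XT²
12² = 7² + XT²
XT² = 95, XT = sqrt(95)

sqrt(95)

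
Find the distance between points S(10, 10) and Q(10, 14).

The horizontal distance is |10 - 10| = 0 and the vertical distance is |14 - 10| = 4.
By the Pythagorean theorem, d = sqrt(0^2 + 4^2) = sqrt(16) = 4.

4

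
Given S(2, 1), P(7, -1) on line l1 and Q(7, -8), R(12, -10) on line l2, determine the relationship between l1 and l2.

Slope of line 1: m1 = (-1 - 1)/(7 - 2) = -2/5 = -2/5
Slope of line 2: m2 = (-10 - -8)/(12 - 7) = -2/5 = -2/5
Since m1 = m2 = -2/5, the lines are parallel.

Parallel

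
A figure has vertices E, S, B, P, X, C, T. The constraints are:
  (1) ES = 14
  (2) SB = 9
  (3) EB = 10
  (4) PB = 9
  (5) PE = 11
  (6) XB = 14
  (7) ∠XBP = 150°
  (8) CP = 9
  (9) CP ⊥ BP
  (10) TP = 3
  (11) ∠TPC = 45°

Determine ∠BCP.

Step 1: By the law of cosines on triangle CPB: CB² = 9² + 9² − 2·9·9·cos(90°) = 162, so CB = 9·√2.
Step 2: By the inverse law of cosines on triangle BCP: cos(∠BCP) = ((9·√2)² + 9² − 9²) / (2·9·√2·9) = 162/229.1 = 0.7071, so ∠BCP = 45°.

Therefore, the measure of angle ∠BCP = 45°.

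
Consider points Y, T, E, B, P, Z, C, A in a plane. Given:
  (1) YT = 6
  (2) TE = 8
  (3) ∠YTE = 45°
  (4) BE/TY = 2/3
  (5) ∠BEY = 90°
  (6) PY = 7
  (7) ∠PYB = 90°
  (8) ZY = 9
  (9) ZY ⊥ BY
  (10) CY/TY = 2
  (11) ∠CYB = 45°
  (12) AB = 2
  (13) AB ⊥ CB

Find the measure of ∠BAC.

From the given relations: BE = 2/3·TY = 2/3·6 = 4; CY = 2·TY = 2·6 = 12.
Step 1: By the law of cosines on triangle ETY: EY² = 8² + 6² − 2·8·6·cos(45°) = 32.12, so EY ≈ 5.67.
Step 2: By the law of cosines on triangle BEY: BY² = 4² + 5.67² − 2·4·5.67·cos(90°) = 48.12, so BY ≈ 6.94.
Step 3: By the law of cosines on triangle BYC: BC² = 6.94² + 12² − 2·6.94·12·cos(45°) = 74.4, so BC ≈ 8.63.
Step 4: By the law of cosines on triangle ABC: AC² = 2² + 8.63² − 2·2·8.63·cos(90°) = 78.4, so AC ≈ 8.85.
Step 5: By the inverse law of cosines on triangle BAC: cos(∠BAC) = (2² + 8.85² − 8.63²) / (2·2·8.85) = 8/35.42 = 0.2259, so ∠BAC = 76.95°.

Therefore, the measure of angle ∠BAC = 76.95°.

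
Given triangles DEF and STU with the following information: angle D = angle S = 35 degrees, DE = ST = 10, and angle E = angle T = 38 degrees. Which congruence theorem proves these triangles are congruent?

The given information matches ASA: Two pairs of corresponding angles and the included side are equal (Angle-Side-Angle).

ASA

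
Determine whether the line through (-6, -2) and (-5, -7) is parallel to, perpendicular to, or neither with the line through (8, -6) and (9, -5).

Slope of line 1: m1 = (-7 - -2)/(-5 - -6) = -5/1 = -5
Slope of line 2: m2 = (-5 - -6)/(9 - 8) = 1/1 = 1
m1 != m2 and m1*m2 = -5 != -1. Neither.

Neither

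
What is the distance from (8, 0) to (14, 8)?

d = sqrt((6)^2 + (8)^2) = sqrt(100) = 10

10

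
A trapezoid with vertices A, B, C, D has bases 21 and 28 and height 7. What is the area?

Area of a trapezoid = (base1 + base2) * height / 2
Area = (21 + 28) * 7 / 2
Area = 49 * 7 / 2
Area = 343 / 2
Area = 343/2

343/2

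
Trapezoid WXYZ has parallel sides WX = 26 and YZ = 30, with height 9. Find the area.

Area = (26 + 30) * 9 / 2 = 504 / 2 = 252

252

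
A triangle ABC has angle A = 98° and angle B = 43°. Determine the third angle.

The interior angles sum to 180°: angle C = 180 - 98 - 43 = 39°.
The triangle is obtuse (angles 98°, 43°, 39°).

39 degrees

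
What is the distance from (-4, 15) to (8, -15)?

d = sqrt((12)^2 + (-30)^2) = sqrt(1044) = 6*sqrt(29)

6*sqrt(29)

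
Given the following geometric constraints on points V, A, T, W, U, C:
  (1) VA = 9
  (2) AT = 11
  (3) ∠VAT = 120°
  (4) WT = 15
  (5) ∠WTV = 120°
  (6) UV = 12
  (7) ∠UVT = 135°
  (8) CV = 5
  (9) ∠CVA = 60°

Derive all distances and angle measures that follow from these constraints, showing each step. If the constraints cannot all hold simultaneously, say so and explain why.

The constraints are consistent.

Step 1: From VA = 9, AT = 11, and ∠VAT = 120°, by the law of cosines:
  VT² = VA² + AT² - 2·VA·AT·cos(120°) = 81 + 121 + 99 = 301
  VT ≈ 17.35

Step 2: From AV = 9, VC = 5, and ∠AVC = 60°, by the law of cosines:
  AC² = AV² + VC² - 2·AV·VC·cos(60°) = 81 + 25 - 45 = 61
  AC = √61

Step 3: From VT = 17.35, TW = 15, and ∠VTW = 120°, by the law of cosines:
  VW² = VT² + TW² - 2·VT·TW·cos(120°) = 301 + 225 + 260.2 = 786.2
  VW ≈ 28.04

Step 4: From TV = 17.35, VU = 12, and ∠TVU = 135°, by the law of cosines:
  TU² = TV² + VU² - 2·TV·VU·cos(135°) = 301 + 144 + 294.4 = 739.4
  TU ≈ 27.19

Step 5: From VA = 9, VT = 17.35, AT = 11, by the inverse law of cosines:
  cos(∠AVT) = (VA² + VT² - AT²) / (2·VA·VT)
  ∠AVT = 33.3°

Step 6: From AC = √61, AV = 9, CV = 5, by the inverse law of cosines:
  cos(∠CAV) = (AC² + AV² - CV²) / (2·AC·AV)
  ∠CAV = 33.67°

Step 7: From TA = 11, TV = 17.35, AV = 9, by the inverse law of cosines:
  cos(∠ATV) = (TA² + TV² - AV²) / (2·TA·TV)
  ∠ATV = 26.7°

Step 8: From CA = √61, CV = 5, AV = 9, by the inverse law of cosines:
  cos(∠ACV) = (CA² + CV² - AV²) / (2·CA·CV)
  ∠ACV = 86.33°

Step 9: From VT = 17.35, VW = 28.04, TW = 15, by the inverse law of cosines:
  cos(∠TVW) = (VT² + VW² - TW²) / (2·VT·VW)
  ∠TVW = 27.6°

Step 10: From TU = 27.19, TV = 17.35, UV = 12, by the inverse law of cosines:
  cos(∠UTV) = (TU² + TV² - UV²) / (2·TU·TV)
  ∠UTV = 18.18°

Step 11: From WT = 15, WV = 28.04, TV = 17.35, by the inverse law of cosines:
  cos(∠TWV) = (WT² + WV² - TV²) / (2·WT·WV)
  ∠TWV = 32.4°

Step 12: From UT = 27.19, UV = 12, TV = 17.35, by the inverse law of cosines:
  cos(∠TUV) = (UT² + UV² - TV²) / (2·UT·UV)
  ∠TUV = 26.82°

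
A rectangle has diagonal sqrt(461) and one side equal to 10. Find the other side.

Using the Pythagorean theorem: d^2 = a^2 + b^2
b^2 = d^2 - a^2
b^2 = 461 - 100
b^2 = 361
b = sqrt(361) = 19

19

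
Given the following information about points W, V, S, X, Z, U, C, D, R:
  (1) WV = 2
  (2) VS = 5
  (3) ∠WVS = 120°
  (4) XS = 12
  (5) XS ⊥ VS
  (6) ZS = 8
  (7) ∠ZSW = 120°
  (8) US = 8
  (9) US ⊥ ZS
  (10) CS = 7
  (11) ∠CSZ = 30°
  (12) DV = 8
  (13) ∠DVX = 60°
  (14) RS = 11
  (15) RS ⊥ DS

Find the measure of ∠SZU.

Step 1: By the law of cosines on triangle ZSU: ZU² = 8² + 8² − 2·8·8·cos(90°) = 128, so ZU = 8·√2.
Step 2: By the inverse law of cosines on triangle SZU: cos(∠SZU) = (8² + (8·√2)² − 8²) / (2·8·8·√2) = 128/181.02 = 0.7071, so ∠SZU = 45°.

Therefore, the measure of angle ∠SZU = 45°.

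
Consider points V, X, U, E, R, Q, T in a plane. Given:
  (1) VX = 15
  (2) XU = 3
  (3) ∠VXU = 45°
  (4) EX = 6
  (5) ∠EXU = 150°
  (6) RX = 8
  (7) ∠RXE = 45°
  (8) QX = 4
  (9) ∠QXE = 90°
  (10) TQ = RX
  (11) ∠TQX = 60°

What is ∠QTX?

From the given relations: TQ = RX = 8.
Step 1: By the law of cosines on triangle TQX: TX² = 8² + 4² − 2·8·4·cos(60°) = 48, so TX = 4·√3.
Step 2: By the inverse law of cosines on triangle QTX: cos(∠QTX) = (8² + (4·√3)² − 4²) / (2·8·4·√3) = 96/110.85 = 0.866, so ∠QTX = 30°.

Therefore, the measure of angle ∠QTX = 30°.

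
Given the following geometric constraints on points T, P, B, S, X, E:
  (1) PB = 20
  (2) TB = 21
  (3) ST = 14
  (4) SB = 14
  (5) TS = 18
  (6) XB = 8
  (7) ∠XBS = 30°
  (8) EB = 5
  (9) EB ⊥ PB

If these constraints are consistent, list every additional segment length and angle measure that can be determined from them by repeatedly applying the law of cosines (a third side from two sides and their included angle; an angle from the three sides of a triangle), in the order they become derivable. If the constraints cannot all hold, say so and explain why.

These constraints are not satisfiable: (3) ST = 14 and (5) TS = 18 assign two different lengths to the same segment. No planar figure meets all of them, so nothing further can be derived.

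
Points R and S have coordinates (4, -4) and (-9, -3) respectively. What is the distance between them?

The horizontal distance is |-9 - 4| = 13 and the vertical distance is |-3 - -4| = 1.
By the Pythagorean theorem, d = sqrt(13^2 + 1^2) = sqrt(170).

sqrt(170)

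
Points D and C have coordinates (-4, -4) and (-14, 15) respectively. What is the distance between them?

The horizontal distance is |-14 - -4| = 10 and the vertical distance is |15 - -4| = 19.
By the Pythagorean theorem, d = sqrt(10^2 + 19^2) = sqrt(461).

sqrt(461)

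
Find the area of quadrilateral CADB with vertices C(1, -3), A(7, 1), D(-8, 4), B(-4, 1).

Using the Shoelace formula for a quadrilateral (vertices in order):
Area = (1/2)|sum of (x_i * y_(i+1) - x_(i+1) * y_i)|
Terms: (1*1 - 7*-3) = 22, (7*4 - -8*1) = 36, (-8*1 - -4*4) = 8, (-4*-3 - 1*1) = 11
Sum = 77
Area = (1/2)(77) = 77/2

77/2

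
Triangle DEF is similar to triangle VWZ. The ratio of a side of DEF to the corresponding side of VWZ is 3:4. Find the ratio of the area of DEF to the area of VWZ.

The ratio of areas of similar triangles equals the square of the side ratio.
Side ratio = 3:4
Area ratio = (3/4)^2 = 9/16 = 9:16

9:16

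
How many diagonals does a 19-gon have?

Each of the 19 vertices connects to 16 non-adjacent vertices via diagonals.
Total connections = 19 × 16 = 304, but each diagonal is counted twice.
Number of diagonals = 304 / 2 = 152.

152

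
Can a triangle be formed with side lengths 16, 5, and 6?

Check the triangle inequality: 5 + 6 = 11 ≤ 16.
Since the sum of two sides does not exceed the third, no triangle can be formed.

No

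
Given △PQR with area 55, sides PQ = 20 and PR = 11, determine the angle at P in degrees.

sin(C) = 2 * 55 / (20 * 11) = 1/2, so C = arcsin(1/2) = 30°.
Since sin(180° - C) = sin(C), the obtuse angle 150° gives the same area, so C = 30° or C = 150°.

30° or 150°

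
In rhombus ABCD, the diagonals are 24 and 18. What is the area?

Area of a rhombus = (d1 * d2) / 2
Area = (24 * 18) / 2
Area = 432 / 2
Area = 216

216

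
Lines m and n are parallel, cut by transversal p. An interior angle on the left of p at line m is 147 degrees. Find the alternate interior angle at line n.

Alternate interior angles formed by parallel lines and a transversal are equal.
The given angle is 147 degrees.
The alternate interior angle = 147 degrees.

147 degrees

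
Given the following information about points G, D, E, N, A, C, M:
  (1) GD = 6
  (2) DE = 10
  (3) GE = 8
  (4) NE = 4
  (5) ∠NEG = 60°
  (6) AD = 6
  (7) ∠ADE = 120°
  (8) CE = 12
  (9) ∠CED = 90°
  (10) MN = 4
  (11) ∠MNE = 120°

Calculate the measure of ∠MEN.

Step 1: By the law of cosines on triangle ENM: EM² = 4² + 4² − 2·4·4·cos(120°) = 48, so EM = 4·√3.
Step 2: By the inverse law of cosines on triangle MEN: cos(∠MEN) = ((4·√3)² + 4² − 4²) / (2·4·√3·4) = 48/55.43 = 0.866, so ∠MEN = 30°.

Therefore, the measure of angle ∠MEN = 30°.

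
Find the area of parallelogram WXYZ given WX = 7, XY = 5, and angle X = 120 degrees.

The area of a parallelogram equals the product of two adjacent sides times the sine of the included angle.
This is because the height equals 5 * sin(120°) = 5*sqrt(3)/2.
Area = 7 * 5*sqrt(3)/2 = 35*sqrt(3)/2

35*sqrt(3)/2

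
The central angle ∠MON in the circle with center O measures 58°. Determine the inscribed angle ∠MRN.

An inscribed angle intercepts an arc from a point on the circle, while the central angle intercepts the same arc from the center.
The inscribed angle is always half the central angle: 58° / 2 = 29°.

29°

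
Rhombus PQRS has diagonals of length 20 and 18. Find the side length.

In a rhombus, the diagonals bisect each other perpendicularly, creating four congruent right triangles.
Each triangle has legs 10 (half of 20) and 9 (half of 18).
The hypotenuse of each right triangle is a side of the rhombus:
side = sqrt(10^2 + 9^2) = sqrt(181)

sqrt(181)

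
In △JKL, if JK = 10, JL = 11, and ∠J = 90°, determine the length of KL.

By the law of cosines: KL^2 = JK^2 + JL^2 - 2*JK*JL*cos(J)
KL^2 = 10^2 + 11^2 - 2*10*11*cos(90°)
KL^2 = 100 + 121 - 220*(0)
KL^2 = 221
KL = sqrt(221)

sqrt(221)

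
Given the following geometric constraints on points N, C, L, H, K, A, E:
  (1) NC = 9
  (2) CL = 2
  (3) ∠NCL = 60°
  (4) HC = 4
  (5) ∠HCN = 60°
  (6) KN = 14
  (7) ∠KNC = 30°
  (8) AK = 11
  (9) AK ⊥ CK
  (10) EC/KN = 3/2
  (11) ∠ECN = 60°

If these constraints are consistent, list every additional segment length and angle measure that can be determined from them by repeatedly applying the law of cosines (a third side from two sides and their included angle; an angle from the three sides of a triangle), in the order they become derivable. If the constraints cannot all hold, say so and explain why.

The constraints are consistent. Derivable facts, in order:
After 1 step:
- CK ≈ 7.67
- NE = 3·√37
- NH = √61
- NL = √67
After 2 steps:
- CA ≈ 13.41
- ∠CEN = 25.28°
- ∠CHN = 93.67°
- ∠CKN = 35.95°
- ∠CLN = 107.78°
- ∠CNE = 94.72°
- ∠CNH = 26.33°
- ∠CNL = 12.22°
- ∠KCN = 114.05°
After 3 steps:
- ∠ACK = 55.13°
- ∠CAK = 34.87°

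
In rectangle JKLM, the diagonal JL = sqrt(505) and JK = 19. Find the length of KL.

Using the Pythagorean theorem: d^2 = a^2 + b^2
b^2 = d^2 - a^2
b^2 = 505 - 361
b^2 = 144
b = sqrt(144) = 12

12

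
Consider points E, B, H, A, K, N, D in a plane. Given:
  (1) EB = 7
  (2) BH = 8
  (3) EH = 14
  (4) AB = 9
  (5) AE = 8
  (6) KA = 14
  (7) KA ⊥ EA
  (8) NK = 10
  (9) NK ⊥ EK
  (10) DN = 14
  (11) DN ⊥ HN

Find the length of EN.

Step 1: By the law of cosines on triangle EAK: EK² = 8² + 14² − 2·8·14·cos(90°) = 260, so EK = 2·√65.
Step 2: By the law of cosines on triangle EKN: EN² = (2·√65)² + 10² − 2·2·√65·10·cos(90°) = 360, so EN = 6·√10.

Therefore, the length of EN = 6·√10.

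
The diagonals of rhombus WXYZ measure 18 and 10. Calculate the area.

Area of a rhombus = (d1 * d2) / 2
Area = (18 * 10) / 2
Area = 180 / 2
Area = 90

90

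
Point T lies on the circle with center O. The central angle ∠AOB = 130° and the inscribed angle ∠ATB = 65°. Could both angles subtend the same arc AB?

By the inscribed angle theorem, if both angles subtend the same arc, the inscribed angle must be half the central angle.
Half of 130° = 65°, which equals the given inscribed angle of 65°.
Therefore, yes, they correspond to the same arc.

Yes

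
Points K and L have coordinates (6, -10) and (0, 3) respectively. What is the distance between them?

d = sqrt((0 - 6)^2 + (3 - -10)^2)
d = sqrt(-6^2 + 13^2)
d = sqrt(36 + 169)
d = sqrt(205)

sqrt(205)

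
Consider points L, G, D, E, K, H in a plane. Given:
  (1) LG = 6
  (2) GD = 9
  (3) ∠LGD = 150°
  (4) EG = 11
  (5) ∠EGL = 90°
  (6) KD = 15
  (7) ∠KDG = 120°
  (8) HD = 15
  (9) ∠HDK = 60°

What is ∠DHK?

Step 1: By the law of cosines on triangle HDK: HK² = 15² + 15² − 2·15·15·cos(60°) = 225, so HK = 15.
Step 2: By the inverse law of cosines on triangle DHK: cos(∠DHK) = (15² + 15² − 15²) / (2·15·15) = 225/450 = 0.5, so ∠DHK = 60°.

Therefore, the measure of angle ∠DHK = 60°.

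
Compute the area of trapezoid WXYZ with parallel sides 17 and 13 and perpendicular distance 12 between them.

Area of a trapezoid = (base1 + base2) * height / 2
Area = (17 + 13) * 12 / 2
Area = 30 * 12 / 2
Area = 360 / 2
Area = 180

180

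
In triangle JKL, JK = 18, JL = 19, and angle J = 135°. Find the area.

When two sides and the included angle are known, the area formula is (1/2)ab sin(C).
The height from one side to the opposite vertex is 19 sin(135°) = 19*sqrt(2)/2.
Area = (1/2) * 18 * 19*sqrt(2)/2 = 171*sqrt(2)/2.

171*sqrt(2)/2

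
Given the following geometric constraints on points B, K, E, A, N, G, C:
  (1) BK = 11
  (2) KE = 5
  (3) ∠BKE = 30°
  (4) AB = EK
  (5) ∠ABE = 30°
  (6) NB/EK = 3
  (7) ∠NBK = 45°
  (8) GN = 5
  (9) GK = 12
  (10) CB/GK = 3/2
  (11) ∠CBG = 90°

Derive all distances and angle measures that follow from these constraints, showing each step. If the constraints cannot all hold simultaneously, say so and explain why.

The constraints are consistent.

From the given relations:
  AB = EK = 5
  NB = 3·EK = 3·5 = 15
  CB = 3/2·GK = 3/2·12 = 18

Step 1: From BK = 11, KE = 5, and ∠BKE = 30°, by the law of cosines:
  BE² = BK² + KE² - 2·BK·KE·cos(30°) = 121 + 25 - 95.26 = 50.74
  BE ≈ 7.12

Step 2: From KB = 11, BN = 15, and ∠KBN = 45°, by the law of cosines:
  KN² = KB² + BN² - 2·KB·BN·cos(45°) = 121 + 225 - 233.3 = 112.7
  KN ≈ 10.61

Step 3: From EB = 7.12, BA = 5, and ∠EBA = 30°, by the law of cosines:
  EA² = EB² + BA² - 2·EB·BA·cos(30°) = 50.74 + 25 - 61.69 = 14.05
  EA ≈ 3.75

Step 4: From BE = 7.12, BK = 11, EK = 5, by the inverse law of cosines:
  cos(∠EBK) = (BE² + BK² - EK²) / (2·BE·BK)
  ∠EBK = 20.55°

Step 5: From KB = 11, KN = 10.61, BN = 15, by the inverse law of cosines:
  cos(∠BKN) = (KB² + KN² - BN²) / (2·KB·KN)
  ∠BKN = 87.88°

Step 6: From KG = 12, KN = 10.61, GN = 5, by the inverse law of cosines:
  cos(∠GKN) = (KG² + KN² - GN²) / (2·KG·KN)
  ∠GKN = 24.58°

Step 7: From EB = 7.12, EK = 5, BK = 11, by the inverse law of cosines:
  cos(∠BEK) = (EB² + EK² - BK²) / (2·EB·EK)
  ∠BEK = 129.45°

Step 8: From NB = 15, NK = 10.61, BK = 11, by the inverse law of cosines:
  cos(∠BNK) = (NB² + NK² - BK²) / (2·NB·NK)
  ∠BNK = 47.12°

Step 9: From NG = 5, NK = 10.61, GK = 12, by the inverse law of cosines:
  cos(∠GNK) = (NG² + NK² - GK²) / (2·NG·NK)
  ∠GNK = 93.43°

Step 10: From GK = 12, GN = 5, KN = 10.61, by the inverse law of cosines:
  cos(∠KGN) = (GK² + GN² - KN²) / (2·GK·GN)
  ∠KGN = 62°

Step 11: From EA = 3.75, EB = 7.12, AB = 5, by the inverse law of cosines:
  cos(∠AEB) = (EA² + EB² - AB²) / (2·EA·EB)
  ∠AEB = 41.83°

Step 12: From AB = 5, AE = 3.75, BE = 7.12, by the inverse law of cosines:
  cos(∠BAE) = (AB² + AE² - BE²) / (2·AB·AE)
  ∠BAE = 108.17°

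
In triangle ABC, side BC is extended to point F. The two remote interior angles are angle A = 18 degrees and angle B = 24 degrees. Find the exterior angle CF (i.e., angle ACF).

Exterior angle = 18 + 24 = 42 degrees (exterior angle theorem).

42 degrees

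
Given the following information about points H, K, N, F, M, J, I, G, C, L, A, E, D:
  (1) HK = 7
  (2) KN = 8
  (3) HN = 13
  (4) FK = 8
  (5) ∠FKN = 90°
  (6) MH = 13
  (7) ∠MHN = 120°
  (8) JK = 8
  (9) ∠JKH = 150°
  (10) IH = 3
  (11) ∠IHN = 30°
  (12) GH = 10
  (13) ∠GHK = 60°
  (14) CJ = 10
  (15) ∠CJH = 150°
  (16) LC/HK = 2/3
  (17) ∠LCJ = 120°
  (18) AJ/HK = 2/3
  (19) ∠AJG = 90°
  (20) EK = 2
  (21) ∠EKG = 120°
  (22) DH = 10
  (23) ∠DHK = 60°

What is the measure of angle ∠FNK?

Step 1: By the law of cosines on triangle NKF: NF² = 8² + 8² − 2·8·8·cos(90°) = 128, so NF = 8·√2.
Step 2: By the inverse law of cosines on triangle FNK: cos(∠FNK) = ((8·√2)² + 8² − 8²) / (2·8·√2·8) = 128/181.02 = 0.7071, so ∠FNK = 45°.

Therefore, the measure of angle ∠FNK = 45°.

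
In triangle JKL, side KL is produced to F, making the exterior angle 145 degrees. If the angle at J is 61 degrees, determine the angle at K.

The exterior angle theorem states that an exterior angle equals the sum of the two non-adjacent interior angles.
So 145 = 61 + angle K, which gives angle K = 145 - 61 = 84 degrees.

84 degrees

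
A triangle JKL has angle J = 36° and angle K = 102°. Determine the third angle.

By the triangle angle sum property, the three interior angles of any triangle add up to 180°.
We know angle J = 36° and angle K = 102°, so their sum is 138°.
Therefore angle L = 180° - 138° = 42°.

42 degrees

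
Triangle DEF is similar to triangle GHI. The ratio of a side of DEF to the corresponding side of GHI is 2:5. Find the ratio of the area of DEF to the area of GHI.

The ratio of areas of similar triangles equals the square of the side ratio.
Side ratio = 2:5
Area ratio = (2/5)^2 = 4/25 = 4:25

4:25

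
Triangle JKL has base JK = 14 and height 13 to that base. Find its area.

Area = (1/2) * base * height
Area = (1/2) * 14 * 13
Area = 91

91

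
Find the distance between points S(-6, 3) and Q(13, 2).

d = sqrt((19)^2 + (-1)^2) = sqrt(362)

sqrt(362)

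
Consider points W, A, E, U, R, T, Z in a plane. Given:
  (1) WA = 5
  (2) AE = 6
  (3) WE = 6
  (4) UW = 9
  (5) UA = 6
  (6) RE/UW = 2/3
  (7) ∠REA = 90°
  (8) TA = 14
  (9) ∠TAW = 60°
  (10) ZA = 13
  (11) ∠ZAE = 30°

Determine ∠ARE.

From the given relations: RE = 2/3·UW = 2/3·9 = 6.
Step 1: By the law of cosines on triangle REA: RA² = 6² + 6² − 2·6·6·cos(90°) = 72, so RA = 6·√2.
Step 2: By the inverse law of cosines on triangle ARE: cos(∠ARE) = ((6·√2)² + 6² − 6²) / (2·6·√2·6) = 72/101.82 = 0.7071, so ∠ARE = 45°.

Therefore, the measure of angle ∠ARE = 45°.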